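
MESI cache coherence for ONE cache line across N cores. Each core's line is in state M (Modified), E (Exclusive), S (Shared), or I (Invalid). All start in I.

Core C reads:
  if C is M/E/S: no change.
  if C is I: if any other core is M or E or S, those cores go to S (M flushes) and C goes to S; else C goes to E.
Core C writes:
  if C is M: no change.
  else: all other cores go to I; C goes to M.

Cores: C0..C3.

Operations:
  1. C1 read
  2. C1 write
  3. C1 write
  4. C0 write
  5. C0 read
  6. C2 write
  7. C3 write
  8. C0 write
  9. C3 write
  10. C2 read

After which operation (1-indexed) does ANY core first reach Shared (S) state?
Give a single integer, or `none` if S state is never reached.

Op 1: C1 read [C1 read from I: no other sharers -> C1=E (exclusive)] -> [I,E,I,I]
Op 2: C1 write [C1 write: invalidate none -> C1=M] -> [I,M,I,I]
Op 3: C1 write [C1 write: already M (modified), no change] -> [I,M,I,I]
Op 4: C0 write [C0 write: invalidate ['C1=M'] -> C0=M] -> [M,I,I,I]
Op 5: C0 read [C0 read: already in M, no change] -> [M,I,I,I]
Op 6: C2 write [C2 write: invalidate ['C0=M'] -> C2=M] -> [I,I,M,I]
Op 7: C3 write [C3 write: invalidate ['C2=M'] -> C3=M] -> [I,I,I,M]
Op 8: C0 write [C0 write: invalidate ['C3=M'] -> C0=M] -> [M,I,I,I]
Op 9: C3 write [C3 write: invalidate ['C0=M'] -> C3=M] -> [I,I,I,M]
Op 10: C2 read [C2 read from I: others=['C3=M'] -> C2=S, others downsized to S] -> [I,I,S,S]
  -> First S state at op 10; remaining ops need not be traced.

Answer: 10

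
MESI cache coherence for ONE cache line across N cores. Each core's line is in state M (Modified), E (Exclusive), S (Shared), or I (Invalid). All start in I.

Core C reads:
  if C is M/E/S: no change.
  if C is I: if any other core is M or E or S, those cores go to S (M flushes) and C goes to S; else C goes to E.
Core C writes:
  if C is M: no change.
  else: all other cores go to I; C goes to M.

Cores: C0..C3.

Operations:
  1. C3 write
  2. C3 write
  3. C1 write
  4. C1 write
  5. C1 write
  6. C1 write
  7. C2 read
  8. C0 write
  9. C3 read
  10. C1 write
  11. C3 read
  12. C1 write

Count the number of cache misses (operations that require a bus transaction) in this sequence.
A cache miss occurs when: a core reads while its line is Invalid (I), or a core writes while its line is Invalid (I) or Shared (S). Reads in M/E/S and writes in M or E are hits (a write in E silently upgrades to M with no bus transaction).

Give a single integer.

Answer: 8

Derivation:
Op 1: C3 write [C3 write: invalidate none -> C3=M] -> [I,I,I,M] [MISS #1: write from I]
Op 2: C3 write [C3 write: already M (modified), no change] -> [I,I,I,M] [hit: write from M]
Op 3: C1 write [C1 write: invalidate ['C3=M'] -> C1=M] -> [I,M,I,I] [MISS #2: write from I]
Op 4: C1 write [C1 write: already M (modified), no change] -> [I,M,I,I] [hit: write from M]
Op 5: C1 write [C1 write: already M (modified), no change] -> [I,M,I,I] [hit: write from M]
Op 6: C1 write [C1 write: already M (modified), no change] -> [I,M,I,I] [hit: write from M]
Op 7: C2 read [C2 read from I: others=['C1=M'] -> C2=S, others downsized to S] -> [I,S,S,I] [MISS #3: read from I]
Op 8: C0 write [C0 write: invalidate ['C1=S', 'C2=S'] -> C0=M] -> [M,I,I,I] [MISS #4: write from I]
Op 9: C3 read [C3 read from I: others=['C0=M'] -> C3=S, others downsized to S] -> [S,I,I,S] [MISS #5: read from I]
Op 10: C1 write [C1 write: invalidate ['C0=S', 'C3=S'] -> C1=M] -> [I,M,I,I] [MISS #6: write from I]
Op 11: C3 read [C3 read from I: others=['C1=M'] -> C3=S, others downsized to S] -> [I,S,I,S] [MISS #7: read from I]
Op 12: C1 write [C1 write: invalidate ['C3=S'] -> C1=M] -> [I,M,I,I] [MISS #8: write from S]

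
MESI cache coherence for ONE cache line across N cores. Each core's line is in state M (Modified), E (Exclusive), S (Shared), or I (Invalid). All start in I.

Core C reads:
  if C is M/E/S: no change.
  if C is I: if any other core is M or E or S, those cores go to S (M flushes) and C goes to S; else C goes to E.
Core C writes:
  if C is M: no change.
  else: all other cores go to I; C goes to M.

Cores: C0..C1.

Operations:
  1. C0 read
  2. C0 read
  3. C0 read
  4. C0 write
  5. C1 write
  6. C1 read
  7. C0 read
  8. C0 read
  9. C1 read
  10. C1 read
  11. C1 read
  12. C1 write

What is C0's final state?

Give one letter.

Answer: I

Derivation:
Op 1: C0 read [C0 read from I: no other sharers -> C0=E (exclusive)] -> [E,I]
Op 2: C0 read [C0 read: already in E, no change] -> [E,I]
Op 3: C0 read [C0 read: already in E, no change] -> [E,I]
Op 4: C0 write [C0 write: invalidate none -> C0=M] -> [M,I]
Op 5: C1 write [C1 write: invalidate ['C0=M'] -> C1=M] -> [I,M]
Op 6: C1 read [C1 read: already in M, no change] -> [I,M]
Op 7: C0 read [C0 read from I: others=['C1=M'] -> C0=S, others downsized to S] -> [S,S]
Op 8: C0 read [C0 read: already in S, no change] -> [S,S]
Op 9: C1 read [C1 read: already in S, no change] -> [S,S]
Op 10: C1 read [C1 read: already in S, no change] -> [S,S]
Op 11: C1 read [C1 read: already in S, no change] -> [S,S]
Op 12: C1 write [C1 write: invalidate ['C0=S'] -> C1=M] -> [I,M]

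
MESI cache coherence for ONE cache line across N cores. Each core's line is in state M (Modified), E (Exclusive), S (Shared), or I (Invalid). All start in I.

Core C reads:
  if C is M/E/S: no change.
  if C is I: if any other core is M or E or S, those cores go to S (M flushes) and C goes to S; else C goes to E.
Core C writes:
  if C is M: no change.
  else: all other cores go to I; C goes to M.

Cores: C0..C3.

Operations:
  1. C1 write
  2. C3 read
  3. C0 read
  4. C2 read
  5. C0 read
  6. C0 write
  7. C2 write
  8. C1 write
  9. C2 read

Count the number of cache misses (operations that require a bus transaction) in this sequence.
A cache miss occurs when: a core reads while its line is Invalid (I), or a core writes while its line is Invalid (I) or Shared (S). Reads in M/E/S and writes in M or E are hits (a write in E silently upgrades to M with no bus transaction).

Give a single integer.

Op 1: C1 write [C1 write: invalidate none -> C1=M] -> [I,M,I,I] [MISS #1: write from I]
Op 2: C3 read [C3 read from I: others=['C1=M'] -> C3=S, others downsized to S] -> [I,S,I,S] [MISS #2: read from I]
Op 3: C0 read [C0 read from I: others=['C1=S', 'C3=S'] -> C0=S, others downsized to S] -> [S,S,I,S] [MISS #3: read from I]
Op 4: C2 read [C2 read from I: others=['C0=S', 'C1=S', 'C3=S'] -> C2=S, others downsized to S] -> [S,S,S,S] [MISS #4: read from I]
Op 5: C0 read [C0 read: already in S, no change] -> [S,S,S,S] [hit: read from S]
Op 6: C0 write [C0 write: invalidate ['C1=S', 'C2=S', 'C3=S'] -> C0=M] -> [M,I,I,I] [MISS #5: write from S]
Op 7: C2 write [C2 write: invalidate ['C0=M'] -> C2=M] -> [I,I,M,I] [MISS #6: write from I]
Op 8: C1 write [C1 write: invalidate ['C2=M'] -> C1=M] -> [I,M,I,I] [MISS #7: write from I]
Op 9: C2 read [C2 read from I: others=['C1=M'] -> C2=S, others downsized to S] -> [I,S,S,I] [MISS #8: read from I]

Answer: 8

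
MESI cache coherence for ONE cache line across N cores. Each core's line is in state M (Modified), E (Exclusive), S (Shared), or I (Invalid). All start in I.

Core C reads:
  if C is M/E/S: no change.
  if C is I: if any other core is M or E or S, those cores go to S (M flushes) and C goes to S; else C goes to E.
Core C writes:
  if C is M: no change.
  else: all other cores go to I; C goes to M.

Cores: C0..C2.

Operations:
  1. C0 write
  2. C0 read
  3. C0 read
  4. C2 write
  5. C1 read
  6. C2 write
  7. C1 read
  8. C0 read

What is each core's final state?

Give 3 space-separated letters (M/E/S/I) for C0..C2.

Op 1: C0 write [C0 write: invalidate none -> C0=M] -> [M,I,I]
Op 2: C0 read [C0 read: already in M, no change] -> [M,I,I]
Op 3: C0 read [C0 read: already in M, no change] -> [M,I,I]
Op 4: C2 write [C2 write: invalidate ['C0=M'] -> C2=M] -> [I,I,M]
Op 5: C1 read [C1 read from I: others=['C2=M'] -> C1=S, others downsized to S] -> [I,S,S]
Op 6: C2 write [C2 write: invalidate ['C1=S'] -> C2=M] -> [I,I,M]
Op 7: C1 read [C1 read from I: others=['C2=M'] -> C1=S, others downsized to S] -> [I,S,S]
Op 8: C0 read [C0 read from I: others=['C1=S', 'C2=S'] -> C0=S, others downsized to S] -> [S,S,S]

Answer: S S S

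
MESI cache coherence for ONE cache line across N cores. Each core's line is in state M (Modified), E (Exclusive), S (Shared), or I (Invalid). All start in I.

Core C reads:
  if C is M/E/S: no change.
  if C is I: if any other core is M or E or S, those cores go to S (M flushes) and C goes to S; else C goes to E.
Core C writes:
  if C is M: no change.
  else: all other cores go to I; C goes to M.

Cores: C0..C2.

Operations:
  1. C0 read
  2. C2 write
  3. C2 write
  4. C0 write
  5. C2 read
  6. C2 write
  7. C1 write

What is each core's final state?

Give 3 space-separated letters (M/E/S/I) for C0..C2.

Answer: I M I

Derivation:
Op 1: C0 read [C0 read from I: no other sharers -> C0=E (exclusive)] -> [E,I,I]
Op 2: C2 write [C2 write: invalidate ['C0=E'] -> C2=M] -> [I,I,M]
Op 3: C2 write [C2 write: already M (modified), no change] -> [I,I,M]
Op 4: C0 write [C0 write: invalidate ['C2=M'] -> C0=M] -> [M,I,I]
Op 5: C2 read [C2 read from I: others=['C0=M'] -> C2=S, others downsized to S] -> [S,I,S]
Op 6: C2 write [C2 write: invalidate ['C0=S'] -> C2=M] -> [I,I,M]
Op 7: C1 write [C1 write: invalidate ['C2=M'] -> C1=M] -> [I,M,I]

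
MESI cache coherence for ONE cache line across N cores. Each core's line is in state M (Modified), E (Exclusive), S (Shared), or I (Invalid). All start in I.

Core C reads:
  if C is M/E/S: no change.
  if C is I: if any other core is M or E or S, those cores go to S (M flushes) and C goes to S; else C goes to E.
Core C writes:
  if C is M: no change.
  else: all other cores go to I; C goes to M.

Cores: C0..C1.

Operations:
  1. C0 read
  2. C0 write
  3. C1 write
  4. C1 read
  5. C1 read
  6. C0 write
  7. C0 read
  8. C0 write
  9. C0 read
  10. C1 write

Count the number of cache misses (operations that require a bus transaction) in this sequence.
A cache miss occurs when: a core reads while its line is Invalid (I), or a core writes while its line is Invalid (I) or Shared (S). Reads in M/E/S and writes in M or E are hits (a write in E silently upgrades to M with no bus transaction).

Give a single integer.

Answer: 4

Derivation:
Op 1: C0 read [C0 read from I: no other sharers -> C0=E (exclusive)] -> [E,I] [MISS #1: read from I]
Op 2: C0 write [C0 write: invalidate none -> C0=M] -> [M,I] [hit: write from E is a silent E->M upgrade, no bus transaction]
Op 3: C1 write [C1 write: invalidate ['C0=M'] -> C1=M] -> [I,M] [MISS #2: write from I]
Op 4: C1 read [C1 read: already in M, no change] -> [I,M] [hit: read from M]
Op 5: C1 read [C1 read: already in M, no change] -> [I,M] [hit: read from M]
Op 6: C0 write [C0 write: invalidate ['C1=M'] -> C0=M] -> [M,I] [MISS #3: write from I]
Op 7: C0 read [C0 read: already in M, no change] -> [M,I] [hit: read from M]
Op 8: C0 write [C0 write: already M (modified), no change] -> [M,I] [hit: write from M]
Op 9: C0 read [C0 read: already in M, no change] -> [M,I] [hit: read from M]
Op 10: C1 write [C1 write: invalidate ['C0=M'] -> C1=M] -> [I,M] [MISS #4: write from I]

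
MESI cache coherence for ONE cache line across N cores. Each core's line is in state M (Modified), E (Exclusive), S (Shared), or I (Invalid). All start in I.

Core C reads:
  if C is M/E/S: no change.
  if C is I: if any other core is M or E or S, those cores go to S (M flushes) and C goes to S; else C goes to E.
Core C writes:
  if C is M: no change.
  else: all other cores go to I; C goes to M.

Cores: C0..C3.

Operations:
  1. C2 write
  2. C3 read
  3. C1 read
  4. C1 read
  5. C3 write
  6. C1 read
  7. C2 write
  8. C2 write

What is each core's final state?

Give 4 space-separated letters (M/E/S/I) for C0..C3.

Answer: I I M I

Derivation:
Op 1: C2 write [C2 write: invalidate none -> C2=M] -> [I,I,M,I]
Op 2: C3 read [C3 read from I: others=['C2=M'] -> C3=S, others downsized to S] -> [I,I,S,S]
Op 3: C1 read [C1 read from I: others=['C2=S', 'C3=S'] -> C1=S, others downsized to S] -> [I,S,S,S]
Op 4: C1 read [C1 read: already in S, no change] -> [I,S,S,S]
Op 5: C3 write [C3 write: invalidate ['C1=S', 'C2=S'] -> C3=M] -> [I,I,I,M]
Op 6: C1 read [C1 read from I: others=['C3=M'] -> C1=S, others downsized to S] -> [I,S,I,S]
Op 7: C2 write [C2 write: invalidate ['C1=S', 'C3=S'] -> C2=M] -> [I,I,M,I]
Op 8: C2 write [C2 write: already M (modified), no change] -> [I,I,M,I]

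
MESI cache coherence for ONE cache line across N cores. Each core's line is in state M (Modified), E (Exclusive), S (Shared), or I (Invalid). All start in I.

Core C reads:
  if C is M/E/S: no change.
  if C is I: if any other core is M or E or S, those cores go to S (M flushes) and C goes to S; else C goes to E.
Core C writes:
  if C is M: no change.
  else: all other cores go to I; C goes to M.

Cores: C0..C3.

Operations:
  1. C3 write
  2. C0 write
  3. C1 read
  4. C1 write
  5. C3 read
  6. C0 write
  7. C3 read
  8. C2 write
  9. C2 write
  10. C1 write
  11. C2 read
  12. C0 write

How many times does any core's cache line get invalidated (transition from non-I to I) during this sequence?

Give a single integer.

Answer: 9

Derivation:
Op 1: C3 write [C3 write: invalidate none -> C3=M] -> [I,I,I,M] (invalidations this op: 0; running total: 0)
Op 2: C0 write [C0 write: invalidate ['C3=M'] -> C0=M] -> [M,I,I,I] (invalidations this op: 1; running total: 1)
Op 3: C1 read [C1 read from I: others=['C0=M'] -> C1=S, others downsized to S] -> [S,S,I,I] (invalidations this op: 0; running total: 1)
Op 4: C1 write [C1 write: invalidate ['C0=S'] -> C1=M] -> [I,M,I,I] (invalidations this op: 1; running total: 2)
Op 5: C3 read [C3 read from I: others=['C1=M'] -> C3=S, others downsized to S] -> [I,S,I,S] (invalidations this op: 0; running total: 2)
Op 6: C0 write [C0 write: invalidate ['C1=S', 'C3=S'] -> C0=M] -> [M,I,I,I] (invalidations this op: 2; running total: 4)
Op 7: C3 read [C3 read from I: others=['C0=M'] -> C3=S, others downsized to S] -> [S,I,I,S] (invalidations this op: 0; running total: 4)
Op 8: C2 write [C2 write: invalidate ['C0=S', 'C3=S'] -> C2=M] -> [I,I,M,I] (invalidations this op: 2; running total: 6)
Op 9: C2 write [C2 write: already M (modified), no change] -> [I,I,M,I] (invalidations this op: 0; running total: 6)
Op 10: C1 write [C1 write: invalidate ['C2=M'] -> C1=M] -> [I,M,I,I] (invalidations this op: 1; running total: 7)
Op 11: C2 read [C2 read from I: others=['C1=M'] -> C2=S, others downsized to S] -> [I,S,S,I] (invalidations this op: 0; running total: 7)
Op 12: C0 write [C0 write: invalidate ['C1=S', 'C2=S'] -> C0=M] -> [M,I,I,I] (invalidations this op: 2; running total: 9)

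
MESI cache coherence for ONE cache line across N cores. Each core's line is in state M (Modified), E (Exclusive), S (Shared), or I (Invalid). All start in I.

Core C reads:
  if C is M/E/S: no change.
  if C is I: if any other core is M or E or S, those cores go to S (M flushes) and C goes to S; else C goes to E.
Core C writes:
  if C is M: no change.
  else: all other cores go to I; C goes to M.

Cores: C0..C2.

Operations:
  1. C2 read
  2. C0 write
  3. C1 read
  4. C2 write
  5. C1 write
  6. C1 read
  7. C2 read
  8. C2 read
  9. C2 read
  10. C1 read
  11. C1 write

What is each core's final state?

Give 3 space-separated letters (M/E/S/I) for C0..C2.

Op 1: C2 read [C2 read from I: no other sharers -> C2=E (exclusive)] -> [I,I,E]
Op 2: C0 write [C0 write: invalidate ['C2=E'] -> C0=M] -> [M,I,I]
Op 3: C1 read [C1 read from I: others=['C0=M'] -> C1=S, others downsized to S] -> [S,S,I]
Op 4: C2 write [C2 write: invalidate ['C0=S', 'C1=S'] -> C2=M] -> [I,I,M]
Op 5: C1 write [C1 write: invalidate ['C2=M'] -> C1=M] -> [I,M,I]
Op 6: C1 read [C1 read: already in M, no change] -> [I,M,I]
Op 7: C2 read [C2 read from I: others=['C1=M'] -> C2=S, others downsized to S] -> [I,S,S]
Op 8: C2 read [C2 read: already in S, no change] -> [I,S,S]
Op 9: C2 read [C2 read: already in S, no change] -> [I,S,S]
Op 10: C1 read [C1 read: already in S, no change] -> [I,S,S]
Op 11: C1 write [C1 write: invalidate ['C2=S'] -> C1=M] -> [I,M,I]

Answer: I M I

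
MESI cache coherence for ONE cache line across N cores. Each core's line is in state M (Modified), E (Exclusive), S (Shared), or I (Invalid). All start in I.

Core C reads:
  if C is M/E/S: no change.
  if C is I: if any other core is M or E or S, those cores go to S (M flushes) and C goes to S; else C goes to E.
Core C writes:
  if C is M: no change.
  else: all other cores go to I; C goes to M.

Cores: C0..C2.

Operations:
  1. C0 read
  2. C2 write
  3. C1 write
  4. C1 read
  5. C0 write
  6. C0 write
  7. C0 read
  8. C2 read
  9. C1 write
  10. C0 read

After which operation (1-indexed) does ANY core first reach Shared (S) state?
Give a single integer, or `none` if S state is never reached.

Answer: 8

Derivation:
Op 1: C0 read [C0 read from I: no other sharers -> C0=E (exclusive)] -> [E,I,I]
Op 2: C2 write [C2 write: invalidate ['C0=E'] -> C2=M] -> [I,I,M]
Op 3: C1 write [C1 write: invalidate ['C2=M'] -> C1=M] -> [I,M,I]
Op 4: C1 read [C1 read: already in M, no change] -> [I,M,I]
Op 5: C0 write [C0 write: invalidate ['C1=M'] -> C0=M] -> [M,I,I]
Op 6: C0 write [C0 write: already M (modified), no change] -> [M,I,I]
Op 7: C0 read [C0 read: already in M, no change] -> [M,I,I]
Op 8: C2 read [C2 read from I: others=['C0=M'] -> C2=S, others downsized to S] -> [S,I,S]
  -> First S state at op 8; remaining ops need not be traced.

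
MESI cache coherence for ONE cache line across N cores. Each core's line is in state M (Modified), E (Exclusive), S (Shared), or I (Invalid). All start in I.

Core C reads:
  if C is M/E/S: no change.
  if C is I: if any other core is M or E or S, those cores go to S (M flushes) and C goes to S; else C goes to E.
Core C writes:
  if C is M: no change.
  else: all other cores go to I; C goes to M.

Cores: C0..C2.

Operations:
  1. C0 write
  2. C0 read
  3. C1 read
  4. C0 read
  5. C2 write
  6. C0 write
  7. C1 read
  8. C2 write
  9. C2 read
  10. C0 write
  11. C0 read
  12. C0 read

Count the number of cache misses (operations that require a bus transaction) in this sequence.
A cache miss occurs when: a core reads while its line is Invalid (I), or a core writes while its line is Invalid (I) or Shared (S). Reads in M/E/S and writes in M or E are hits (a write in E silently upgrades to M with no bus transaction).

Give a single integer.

Answer: 7

Derivation:
Op 1: C0 write [C0 write: invalidate none -> C0=M] -> [M,I,I] [MISS #1: write from I]
Op 2: C0 read [C0 read: already in M, no change] -> [M,I,I] [hit: read from M]
Op 3: C1 read [C1 read from I: others=['C0=M'] -> C1=S, others downsized to S] -> [S,S,I] [MISS #2: read from I]
Op 4: C0 read [C0 read: already in S, no change] -> [S,S,I] [hit: read from S]
Op 5: C2 write [C2 write: invalidate ['C0=S', 'C1=S'] -> C2=M] -> [I,I,M] [MISS #3: write from I]
Op 6: C0 write [C0 write: invalidate ['C2=M'] -> C0=M] -> [M,I,I] [MISS #4: write from I]
Op 7: C1 read [C1 read from I: others=['C0=M'] -> C1=S, others downsized to S] -> [S,S,I] [MISS #5: read from I]
Op 8: C2 write [C2 write: invalidate ['C0=S', 'C1=S'] -> C2=M] -> [I,I,M] [MISS #6: write from I]
Op 9: C2 read [C2 read: already in M, no change] -> [I,I,M] [hit: read from M]
Op 10: C0 write [C0 write: invalidate ['C2=M'] -> C0=M] -> [M,I,I] [MISS #7: write from I]
Op 11: C0 read [C0 read: already in M, no change] -> [M,I,I] [hit: read from M]
Op 12: C0 read [C0 read: already in M, no change] -> [M,I,I] [hit: read from M]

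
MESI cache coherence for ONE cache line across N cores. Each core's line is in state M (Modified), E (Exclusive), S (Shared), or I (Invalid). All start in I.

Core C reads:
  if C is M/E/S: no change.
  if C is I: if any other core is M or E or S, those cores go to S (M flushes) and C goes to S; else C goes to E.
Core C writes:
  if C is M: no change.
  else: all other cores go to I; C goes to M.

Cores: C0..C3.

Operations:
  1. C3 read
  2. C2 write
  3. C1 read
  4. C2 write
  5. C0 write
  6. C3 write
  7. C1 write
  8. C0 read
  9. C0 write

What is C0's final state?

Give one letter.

Op 1: C3 read [C3 read from I: no other sharers -> C3=E (exclusive)] -> [I,I,I,E]
Op 2: C2 write [C2 write: invalidate ['C3=E'] -> C2=M] -> [I,I,M,I]
Op 3: C1 read [C1 read from I: others=['C2=M'] -> C1=S, others downsized to S] -> [I,S,S,I]
Op 4: C2 write [C2 write: invalidate ['C1=S'] -> C2=M] -> [I,I,M,I]
Op 5: C0 write [C0 write: invalidate ['C2=M'] -> C0=M] -> [M,I,I,I]
Op 6: C3 write [C3 write: invalidate ['C0=M'] -> C3=M] -> [I,I,I,M]
Op 7: C1 write [C1 write: invalidate ['C3=M'] -> C1=M] -> [I,M,I,I]
Op 8: C0 read [C0 read from I: others=['C1=M'] -> C0=S, others downsized to S] -> [S,S,I,I]
Op 9: C0 write [C0 write: invalidate ['C1=S'] -> C0=M] -> [M,I,I,I]

Answer: M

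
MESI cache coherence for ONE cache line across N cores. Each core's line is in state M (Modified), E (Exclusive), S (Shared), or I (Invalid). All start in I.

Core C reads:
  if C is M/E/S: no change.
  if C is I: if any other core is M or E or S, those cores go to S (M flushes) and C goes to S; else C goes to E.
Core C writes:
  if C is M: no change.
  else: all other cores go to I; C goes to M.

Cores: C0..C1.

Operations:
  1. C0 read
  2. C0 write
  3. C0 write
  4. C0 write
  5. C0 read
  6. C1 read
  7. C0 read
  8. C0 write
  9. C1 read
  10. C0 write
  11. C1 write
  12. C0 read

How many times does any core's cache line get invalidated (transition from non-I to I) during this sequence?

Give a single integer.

Op 1: C0 read [C0 read from I: no other sharers -> C0=E (exclusive)] -> [E,I] (invalidations this op: 0; running total: 0)
Op 2: C0 write [C0 write: invalidate none -> C0=M] -> [M,I] (invalidations this op: 0; running total: 0)
Op 3: C0 write [C0 write: already M (modified), no change] -> [M,I] (invalidations this op: 0; running total: 0)
Op 4: C0 write [C0 write: already M (modified), no change] -> [M,I] (invalidations this op: 0; running total: 0)
Op 5: C0 read [C0 read: already in M, no change] -> [M,I] (invalidations this op: 0; running total: 0)
Op 6: C1 read [C1 read from I: others=['C0=M'] -> C1=S, others downsized to S] -> [S,S] (invalidations this op: 0; running total: 0)
Op 7: C0 read [C0 read: already in S, no change] -> [S,S] (invalidations this op: 0; running total: 0)
Op 8: C0 write [C0 write: invalidate ['C1=S'] -> C0=M] -> [M,I] (invalidations this op: 1; running total: 1)
Op 9: C1 read [C1 read from I: others=['C0=M'] -> C1=S, others downsized to S] -> [S,S] (invalidations this op: 0; running total: 1)
Op 10: C0 write [C0 write: invalidate ['C1=S'] -> C0=M] -> [M,I] (invalidations this op: 1; running total: 2)
Op 11: C1 write [C1 write: invalidate ['C0=M'] -> C1=M] -> [I,M] (invalidations this op: 1; running total: 3)
Op 12: C0 read [C0 read from I: others=['C1=M'] -> C0=S, others downsized to S] -> [S,S] (invalidations this op: 0; running total: 3)

Answer: 3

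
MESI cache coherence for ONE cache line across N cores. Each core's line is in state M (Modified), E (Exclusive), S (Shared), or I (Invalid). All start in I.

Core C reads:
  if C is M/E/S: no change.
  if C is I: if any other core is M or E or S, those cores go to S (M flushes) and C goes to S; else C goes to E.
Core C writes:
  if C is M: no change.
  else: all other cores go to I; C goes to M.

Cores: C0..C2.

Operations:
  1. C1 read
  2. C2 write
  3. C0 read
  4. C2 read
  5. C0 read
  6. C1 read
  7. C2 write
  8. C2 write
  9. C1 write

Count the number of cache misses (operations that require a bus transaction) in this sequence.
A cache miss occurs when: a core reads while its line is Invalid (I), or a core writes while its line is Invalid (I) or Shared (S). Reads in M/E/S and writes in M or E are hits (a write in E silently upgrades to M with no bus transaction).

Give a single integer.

Op 1: C1 read [C1 read from I: no other sharers -> C1=E (exclusive)] -> [I,E,I] [MISS #1: read from I]
Op 2: C2 write [C2 write: invalidate ['C1=E'] -> C2=M] -> [I,I,M] [MISS #2: write from I]
Op 3: C0 read [C0 read from I: others=['C2=M'] -> C0=S, others downsized to S] -> [S,I,S] [MISS #3: read from I]
Op 4: C2 read [C2 read: already in S, no change] -> [S,I,S] [hit: read from S]
Op 5: C0 read [C0 read: already in S, no change] -> [S,I,S] [hit: read from S]
Op 6: C1 read [C1 read from I: others=['C0=S', 'C2=S'] -> C1=S, others downsized to S] -> [S,S,S] [MISS #4: read from I]
Op 7: C2 write [C2 write: invalidate ['C0=S', 'C1=S'] -> C2=M] -> [I,I,M] [MISS #5: write from S]
Op 8: C2 write [C2 write: already M (modified), no change] -> [I,I,M] [hit: write from M]
Op 9: C1 write [C1 write: invalidate ['C2=M'] -> C1=M] -> [I,M,I] [MISS #6: write from I]

Answer: 6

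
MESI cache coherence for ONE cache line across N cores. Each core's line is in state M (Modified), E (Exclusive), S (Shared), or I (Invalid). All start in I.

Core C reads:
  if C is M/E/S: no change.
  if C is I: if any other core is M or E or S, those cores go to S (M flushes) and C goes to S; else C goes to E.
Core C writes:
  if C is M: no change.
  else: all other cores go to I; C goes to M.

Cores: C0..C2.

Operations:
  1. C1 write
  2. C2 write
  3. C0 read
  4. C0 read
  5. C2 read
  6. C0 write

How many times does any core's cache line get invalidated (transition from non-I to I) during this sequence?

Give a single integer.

Op 1: C1 write [C1 write: invalidate none -> C1=M] -> [I,M,I] (invalidations this op: 0; running total: 0)
Op 2: C2 write [C2 write: invalidate ['C1=M'] -> C2=M] -> [I,I,M] (invalidations this op: 1; running total: 1)
Op 3: C0 read [C0 read from I: others=['C2=M'] -> C0=S, others downsized to S] -> [S,I,S] (invalidations this op: 0; running total: 1)
Op 4: C0 read [C0 read: already in S, no change] -> [S,I,S] (invalidations this op: 0; running total: 1)
Op 5: C2 read [C2 read: already in S, no change] -> [S,I,S] (invalidations this op: 0; running total: 1)
Op 6: C0 write [C0 write: invalidate ['C2=S'] -> C0=M] -> [M,I,I] (invalidations this op: 1; running total: 2)

Answer: 2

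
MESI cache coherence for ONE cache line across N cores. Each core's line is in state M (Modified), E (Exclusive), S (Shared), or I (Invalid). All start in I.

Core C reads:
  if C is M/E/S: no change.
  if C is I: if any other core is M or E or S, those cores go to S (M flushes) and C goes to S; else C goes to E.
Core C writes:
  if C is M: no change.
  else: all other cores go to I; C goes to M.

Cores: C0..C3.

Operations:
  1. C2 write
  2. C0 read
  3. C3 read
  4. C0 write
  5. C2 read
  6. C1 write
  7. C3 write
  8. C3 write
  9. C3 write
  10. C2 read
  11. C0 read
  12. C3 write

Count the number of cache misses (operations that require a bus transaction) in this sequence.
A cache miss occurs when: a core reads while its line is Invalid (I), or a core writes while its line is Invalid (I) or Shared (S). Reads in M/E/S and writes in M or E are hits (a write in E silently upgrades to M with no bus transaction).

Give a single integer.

Answer: 10

Derivation:
Op 1: C2 write [C2 write: invalidate none -> C2=M] -> [I,I,M,I] [MISS #1: write from I]
Op 2: C0 read [C0 read from I: others=['C2=M'] -> C0=S, others downsized to S] -> [S,I,S,I] [MISS #2: read from I]
Op 3: C3 read [C3 read from I: others=['C0=S', 'C2=S'] -> C3=S, others downsized to S] -> [S,I,S,S] [MISS #3: read from I]
Op 4: C0 write [C0 write: invalidate ['C2=S', 'C3=S'] -> C0=M] -> [M,I,I,I] [MISS #4: write from S]
Op 5: C2 read [C2 read from I: others=['C0=M'] -> C2=S, others downsized to S] -> [S,I,S,I] [MISS #5: read from I]
Op 6: C1 write [C1 write: invalidate ['C0=S', 'C2=S'] -> C1=M] -> [I,M,I,I] [MISS #6: write from I]
Op 7: C3 write [C3 write: invalidate ['C1=M'] -> C3=M] -> [I,I,I,M] [MISS #7: write from I]
Op 8: C3 write [C3 write: already M (modified), no change] -> [I,I,I,M] [hit: write from M]
Op 9: C3 write [C3 write: already M (modified), no change] -> [I,I,I,M] [hit: write from M]
Op 10: C2 read [C2 read from I: others=['C3=M'] -> C2=S, others downsized to S] -> [I,I,S,S] [MISS #8: read from I]
Op 11: C0 read [C0 read from I: others=['C2=S', 'C3=S'] -> C0=S, others downsized to S] -> [S,I,S,S] [MISS #9: read from I]
Op 12: C3 write [C3 write: invalidate ['C0=S', 'C2=S'] -> C3=M] -> [I,I,I,M] [MISS #10: write from S]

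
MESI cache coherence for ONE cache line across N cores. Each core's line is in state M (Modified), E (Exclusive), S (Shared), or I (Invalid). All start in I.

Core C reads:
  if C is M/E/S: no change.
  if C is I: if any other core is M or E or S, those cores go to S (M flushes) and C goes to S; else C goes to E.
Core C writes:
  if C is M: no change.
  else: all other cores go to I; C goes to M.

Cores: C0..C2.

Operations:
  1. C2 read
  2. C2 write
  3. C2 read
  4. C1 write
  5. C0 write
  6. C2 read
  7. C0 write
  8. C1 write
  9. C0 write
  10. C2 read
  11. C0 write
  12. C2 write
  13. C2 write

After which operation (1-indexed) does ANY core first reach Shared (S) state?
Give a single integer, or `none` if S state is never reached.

Answer: 6

Derivation:
Op 1: C2 read [C2 read from I: no other sharers -> C2=E (exclusive)] -> [I,I,E]
Op 2: C2 write [C2 write: invalidate none -> C2=M] -> [I,I,M]
Op 3: C2 read [C2 read: already in M, no change] -> [I,I,M]
Op 4: C1 write [C1 write: invalidate ['C2=M'] -> C1=M] -> [I,M,I]
Op 5: C0 write [C0 write: invalidate ['C1=M'] -> C0=M] -> [M,I,I]
Op 6: C2 read [C2 read from I: others=['C0=M'] -> C2=S, others downsized to S] -> [S,I,S]
  -> First S state at op 6; remaining ops need not be traced.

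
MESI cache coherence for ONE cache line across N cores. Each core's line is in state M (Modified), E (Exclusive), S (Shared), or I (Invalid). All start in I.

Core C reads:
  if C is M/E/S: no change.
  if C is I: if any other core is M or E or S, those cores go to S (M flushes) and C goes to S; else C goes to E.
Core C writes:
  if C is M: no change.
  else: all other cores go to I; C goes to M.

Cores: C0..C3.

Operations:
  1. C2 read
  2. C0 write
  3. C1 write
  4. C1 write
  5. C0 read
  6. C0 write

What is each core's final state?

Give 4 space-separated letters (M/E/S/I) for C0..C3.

Op 1: C2 read [C2 read from I: no other sharers -> C2=E (exclusive)] -> [I,I,E,I]
Op 2: C0 write [C0 write: invalidate ['C2=E'] -> C0=M] -> [M,I,I,I]
Op 3: C1 write [C1 write: invalidate ['C0=M'] -> C1=M] -> [I,M,I,I]
Op 4: C1 write [C1 write: already M (modified), no change] -> [I,M,I,I]
Op 5: C0 read [C0 read from I: others=['C1=M'] -> C0=S, others downsized to S] -> [S,S,I,I]
Op 6: C0 write [C0 write: invalidate ['C1=S'] -> C0=M] -> [M,I,I,I]

Answer: M I I I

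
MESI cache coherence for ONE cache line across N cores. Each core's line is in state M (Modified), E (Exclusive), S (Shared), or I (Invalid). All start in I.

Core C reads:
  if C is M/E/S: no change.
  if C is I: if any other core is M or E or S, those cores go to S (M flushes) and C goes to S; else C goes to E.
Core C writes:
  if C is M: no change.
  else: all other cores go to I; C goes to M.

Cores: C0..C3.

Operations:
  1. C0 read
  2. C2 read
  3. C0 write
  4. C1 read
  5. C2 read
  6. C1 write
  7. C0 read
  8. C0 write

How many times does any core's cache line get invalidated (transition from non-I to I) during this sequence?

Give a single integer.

Answer: 4

Derivation:
Op 1: C0 read [C0 read from I: no other sharers -> C0=E (exclusive)] -> [E,I,I,I] (invalidations this op: 0; running total: 0)
Op 2: C2 read [C2 read from I: others=['C0=E'] -> C2=S, others downsized to S] -> [S,I,S,I] (invalidations this op: 0; running total: 0)
Op 3: C0 write [C0 write: invalidate ['C2=S'] -> C0=M] -> [M,I,I,I] (invalidations this op: 1; running total: 1)
Op 4: C1 read [C1 read from I: others=['C0=M'] -> C1=S, others downsized to S] -> [S,S,I,I] (invalidations this op: 0; running total: 1)
Op 5: C2 read [C2 read from I: others=['C0=S', 'C1=S'] -> C2=S, others downsized to S] -> [S,S,S,I] (invalidations this op: 0; running total: 1)
Op 6: C1 write [C1 write: invalidate ['C0=S', 'C2=S'] -> C1=M] -> [I,M,I,I] (invalidations this op: 2; running total: 3)
Op 7: C0 read [C0 read from I: others=['C1=M'] -> C0=S, others downsized to S] -> [S,S,I,I] (invalidations this op: 0; running total: 3)
Op 8: C0 write [C0 write: invalidate ['C1=S'] -> C0=M] -> [M,I,I,I] (invalidations this op: 1; running total: 4)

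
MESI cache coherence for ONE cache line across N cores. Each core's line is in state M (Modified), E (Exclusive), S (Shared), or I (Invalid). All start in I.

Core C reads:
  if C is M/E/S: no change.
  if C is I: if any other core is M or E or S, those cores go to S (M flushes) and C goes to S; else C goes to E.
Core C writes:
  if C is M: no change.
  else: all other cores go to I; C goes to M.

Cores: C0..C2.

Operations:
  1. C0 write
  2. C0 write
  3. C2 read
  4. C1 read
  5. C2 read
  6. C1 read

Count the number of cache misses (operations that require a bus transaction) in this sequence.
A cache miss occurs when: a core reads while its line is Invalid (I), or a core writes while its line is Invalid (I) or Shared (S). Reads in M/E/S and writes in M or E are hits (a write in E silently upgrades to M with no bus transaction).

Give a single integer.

Answer: 3

Derivation:
Op 1: C0 write [C0 write: invalidate none -> C0=M] -> [M,I,I] [MISS #1: write from I]
Op 2: C0 write [C0 write: already M (modified), no change] -> [M,I,I] [hit: write from M]
Op 3: C2 read [C2 read from I: others=['C0=M'] -> C2=S, others downsized to S] -> [S,I,S] [MISS #2: read from I]
Op 4: C1 read [C1 read from I: others=['C0=S', 'C2=S'] -> C1=S, others downsized to S] -> [S,S,S] [MISS #3: read from I]
Op 5: C2 read [C2 read: already in S, no change] -> [S,S,S] [hit: read from S]
Op 6: C1 read [C1 read: already in S, no change] -> [S,S,S] [hit: read from S]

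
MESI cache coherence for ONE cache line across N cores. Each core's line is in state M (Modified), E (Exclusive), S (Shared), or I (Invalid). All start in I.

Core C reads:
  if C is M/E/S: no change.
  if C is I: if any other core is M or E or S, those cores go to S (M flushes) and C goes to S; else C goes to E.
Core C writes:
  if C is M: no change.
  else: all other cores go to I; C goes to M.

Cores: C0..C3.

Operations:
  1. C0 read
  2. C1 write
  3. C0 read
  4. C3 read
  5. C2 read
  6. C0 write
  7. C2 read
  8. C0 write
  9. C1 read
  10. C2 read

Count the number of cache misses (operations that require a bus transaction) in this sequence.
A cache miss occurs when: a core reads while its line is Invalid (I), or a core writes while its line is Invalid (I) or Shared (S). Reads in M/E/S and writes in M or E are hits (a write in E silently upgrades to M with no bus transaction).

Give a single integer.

Answer: 10

Derivation:
Op 1: C0 read [C0 read from I: no other sharers -> C0=E (exclusive)] -> [E,I,I,I] [MISS #1: read from I]
Op 2: C1 write [C1 write: invalidate ['C0=E'] -> C1=M] -> [I,M,I,I] [MISS #2: write from I]
Op 3: C0 read [C0 read from I: others=['C1=M'] -> C0=S, others downsized to S] -> [S,S,I,I] [MISS #3: read from I]
Op 4: C3 read [C3 read from I: others=['C0=S', 'C1=S'] -> C3=S, others downsized to S] -> [S,S,I,S] [MISS #4: read from I]
Op 5: C2 read [C2 read from I: others=['C0=S', 'C1=S', 'C3=S'] -> C2=S, others downsized to S] -> [S,S,S,S] [MISS #5: read from I]
Op 6: C0 write [C0 write: invalidate ['C1=S', 'C2=S', 'C3=S'] -> C0=M] -> [M,I,I,I] [MISS #6: write from S]
Op 7: C2 read [C2 read from I: others=['C0=M'] -> C2=S, others downsized to S] -> [S,I,S,I] [MISS #7: read from I]
Op 8: C0 write [C0 write: invalidate ['C2=S'] -> C0=M] -> [M,I,I,I] [MISS #8: write from S]
Op 9: C1 read [C1 read from I: others=['C0=M'] -> C1=S, others downsized to S] -> [S,S,I,I] [MISS #9: read from I]
Op 10: C2 read [C2 read from I: others=['C0=S', 'C1=S'] -> C2=S, others downsized to S] -> [S,S,S,I] [MISS #10: read from I]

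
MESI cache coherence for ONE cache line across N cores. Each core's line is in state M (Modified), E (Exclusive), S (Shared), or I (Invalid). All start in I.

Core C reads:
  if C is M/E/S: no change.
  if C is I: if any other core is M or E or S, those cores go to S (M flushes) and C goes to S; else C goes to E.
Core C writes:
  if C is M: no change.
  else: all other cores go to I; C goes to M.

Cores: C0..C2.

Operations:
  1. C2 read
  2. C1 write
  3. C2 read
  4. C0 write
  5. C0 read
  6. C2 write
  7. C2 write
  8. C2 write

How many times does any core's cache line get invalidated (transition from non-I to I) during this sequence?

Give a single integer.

Op 1: C2 read [C2 read from I: no other sharers -> C2=E (exclusive)] -> [I,I,E] (invalidations this op: 0; running total: 0)
Op 2: C1 write [C1 write: invalidate ['C2=E'] -> C1=M] -> [I,M,I] (invalidations this op: 1; running total: 1)
Op 3: C2 read [C2 read from I: others=['C1=M'] -> C2=S, others downsized to S] -> [I,S,S] (invalidations this op: 0; running total: 1)
Op 4: C0 write [C0 write: invalidate ['C1=S', 'C2=S'] -> C0=M] -> [M,I,I] (invalidations this op: 2; running total: 3)
Op 5: C0 read [C0 read: already in M, no change] -> [M,I,I] (invalidations this op: 0; running total: 3)
Op 6: C2 write [C2 write: invalidate ['C0=M'] -> C2=M] -> [I,I,M] (invalidations this op: 1; running total: 4)
Op 7: C2 write [C2 write: already M (modified), no change] -> [I,I,M] (invalidations this op: 0; running total: 4)
Op 8: C2 write [C2 write: already M (modified), no change] -> [I,I,M] (invalidations this op: 0; running total: 4)

Answer: 4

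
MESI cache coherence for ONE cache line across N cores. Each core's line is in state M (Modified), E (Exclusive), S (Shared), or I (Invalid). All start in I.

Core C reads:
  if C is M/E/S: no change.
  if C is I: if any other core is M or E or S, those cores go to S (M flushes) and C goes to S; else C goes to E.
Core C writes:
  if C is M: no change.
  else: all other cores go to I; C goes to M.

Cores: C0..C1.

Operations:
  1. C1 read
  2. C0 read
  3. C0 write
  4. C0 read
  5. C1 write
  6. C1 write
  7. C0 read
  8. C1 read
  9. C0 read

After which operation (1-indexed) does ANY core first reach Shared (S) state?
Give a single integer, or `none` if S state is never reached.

Op 1: C1 read [C1 read from I: no other sharers -> C1=E (exclusive)] -> [I,E]
Op 2: C0 read [C0 read from I: others=['C1=E'] -> C0=S, others downsized to S] -> [S,S]
  -> First S state at op 2; remaining ops need not be traced.

Answer: 2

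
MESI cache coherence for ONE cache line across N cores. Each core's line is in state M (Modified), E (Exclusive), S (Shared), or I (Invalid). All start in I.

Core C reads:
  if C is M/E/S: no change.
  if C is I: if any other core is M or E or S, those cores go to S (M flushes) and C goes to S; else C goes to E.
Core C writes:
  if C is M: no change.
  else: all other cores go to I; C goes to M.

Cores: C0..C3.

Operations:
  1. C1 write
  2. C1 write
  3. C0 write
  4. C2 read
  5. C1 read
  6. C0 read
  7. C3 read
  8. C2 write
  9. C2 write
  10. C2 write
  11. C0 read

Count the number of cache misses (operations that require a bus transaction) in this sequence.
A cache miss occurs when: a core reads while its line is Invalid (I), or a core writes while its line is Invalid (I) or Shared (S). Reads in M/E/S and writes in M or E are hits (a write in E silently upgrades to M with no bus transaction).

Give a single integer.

Op 1: C1 write [C1 write: invalidate none -> C1=M] -> [I,M,I,I] [MISS #1: write from I]
Op 2: C1 write [C1 write: already M (modified), no change] -> [I,M,I,I] [hit: write from M]
Op 3: C0 write [C0 write: invalidate ['C1=M'] -> C0=M] -> [M,I,I,I] [MISS #2: write from I]
Op 4: C2 read [C2 read from I: others=['C0=M'] -> C2=S, others downsized to S] -> [S,I,S,I] [MISS #3: read from I]
Op 5: C1 read [C1 read from I: others=['C0=S', 'C2=S'] -> C1=S, others downsized to S] -> [S,S,S,I] [MISS #4: read from I]
Op 6: C0 read [C0 read: already in S, no change] -> [S,S,S,I] [hit: read from S]
Op 7: C3 read [C3 read from I: others=['C0=S', 'C1=S', 'C2=S'] -> C3=S, others downsized to S] -> [S,S,S,S] [MISS #5: read from I]
Op 8: C2 write [C2 write: invalidate ['C0=S', 'C1=S', 'C3=S'] -> C2=M] -> [I,I,M,I] [MISS #6: write from S]
Op 9: C2 write [C2 write: already M (modified), no change] -> [I,I,M,I] [hit: write from M]
Op 10: C2 write [C2 write: already M (modified), no change] -> [I,I,M,I] [hit: write from M]
Op 11: C0 read [C0 read from I: others=['C2=M'] -> C0=S, others downsized to S] -> [S,I,S,I] [MISS #7: read from I]

Answer: 7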